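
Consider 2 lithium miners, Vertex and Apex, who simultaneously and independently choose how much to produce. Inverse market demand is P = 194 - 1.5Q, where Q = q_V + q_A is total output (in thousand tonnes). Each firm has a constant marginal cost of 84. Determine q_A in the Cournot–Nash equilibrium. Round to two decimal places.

A representative firm's profit is π_i = q_i(194 - 1.5Q) - 84q_i.
Setting ∂π_i/∂q_i = 0 with rivals' quantities fixed: 110 - 3q_i - (3/2)q_j = 0.
By symmetry each firm produces the same amount; substituting q_j = q_i yields q_i = 110/(9/2) = 220/9.

24.44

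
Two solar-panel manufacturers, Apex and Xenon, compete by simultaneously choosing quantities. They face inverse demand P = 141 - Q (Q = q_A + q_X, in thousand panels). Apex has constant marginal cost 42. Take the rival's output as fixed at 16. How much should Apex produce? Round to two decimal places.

41.50

With the rival's output fixed at 16, Apex's profit is π_A = (141 - 16 - q_A)q_A - (42q_A) = (125 - q_A)q_A - (42q_A).
∂π_A/∂q_A = 83 - 2q_A = 0, so q_A = 83/2.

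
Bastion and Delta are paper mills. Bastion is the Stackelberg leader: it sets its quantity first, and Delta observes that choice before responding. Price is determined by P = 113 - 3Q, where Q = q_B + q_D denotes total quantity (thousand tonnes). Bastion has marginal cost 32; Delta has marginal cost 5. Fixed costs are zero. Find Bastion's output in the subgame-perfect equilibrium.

The follower Delta best-responds to any q_B: π_D = (113 - 3Q)q_D - 5q_D.
Follower FOC: 108 - 3q_B - 6q_D = 0, so q_D(q_B) = (108 - 3q_B)/6.
Bastion substitutes q_D(q_B) into its own profit: π_B = q_B(113 - 3q_B - (108 - 3q_B)/2) - 32q_B = (59 - (3/2)q_B)q_B - 32q_B.
Leader FOC: 27 - 3q_B = 0, so q_B = 9.
Then q_D = (108 - 3·9)/6 = 27/2.

9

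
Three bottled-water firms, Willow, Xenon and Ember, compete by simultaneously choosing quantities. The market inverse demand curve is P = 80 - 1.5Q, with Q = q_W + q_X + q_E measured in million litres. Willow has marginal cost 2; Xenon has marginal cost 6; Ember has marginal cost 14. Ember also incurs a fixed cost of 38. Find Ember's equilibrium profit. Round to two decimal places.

50.17

Willow's profit: π_W = (80 - 1.5Q)q_W - (2q_W). Setting ∂π_W/∂q_W = 0: 78 - 3q_W - (3/2)(q_X + q_E) = 0.
Xenon's profit: π_X = (80 - 1.5Q)q_X - (6q_X). Setting ∂π_X/∂q_X = 0: 74 - 3q_X - (3/2)(q_W + q_E) = 0.
Ember's profit: π_E = (80 - 1.5Q)q_E - (14q_E). Setting ∂π_E/∂q_E = 0: 66 - 3q_E - (3/2)(q_W + q_X) = 0.
Adding the 3 first-order conditions: 218 − 6Q = 0, so Q = 109/3.
Back-substituting: q_W = (78 − 109/2)/(3/2) = 47/3, q_X = (74 − 109/2)/(3/2) = 13, q_E = (66 − 109/2)/(3/2) = 23/3.
Price P = 80 - (3/2)·(109/3) = 51/2.
Ember's profit: (51/2 - 14)·(23/3) - 38 = 301/6.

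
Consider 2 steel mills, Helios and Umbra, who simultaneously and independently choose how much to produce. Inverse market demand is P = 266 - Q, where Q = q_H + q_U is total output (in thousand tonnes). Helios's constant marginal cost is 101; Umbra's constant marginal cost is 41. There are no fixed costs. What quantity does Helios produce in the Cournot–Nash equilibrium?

35

Helios's profit: π_H = (266 - Q)q_H - (101q_H). Setting ∂π_H/∂q_H = 0: 165 - 2q_H - (q_U) = 0.
Umbra's profit: π_U = (266 - Q)q_U - (41q_U). Setting ∂π_U/∂q_U = 0: 225 - 2q_U - (q_H) = 0.
Best responses: q_H = (165 - q_U)/2, q_U = (225 - q_H)/2.
Substituting one into the other gives q_H = 35 and q_U = 95.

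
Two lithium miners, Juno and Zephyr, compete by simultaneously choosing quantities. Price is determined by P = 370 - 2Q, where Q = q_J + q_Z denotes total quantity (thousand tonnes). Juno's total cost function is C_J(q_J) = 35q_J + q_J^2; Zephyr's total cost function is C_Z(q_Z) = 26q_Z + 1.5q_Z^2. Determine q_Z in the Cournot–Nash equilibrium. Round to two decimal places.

Juno's profit: π_J = (370 - 2Q)q_J - (35q_J + q_J²). Setting ∂π_J/∂q_J = 0: 335 - 6q_J - 2(q_Z) = 0.
Zephyr's first-order condition: 344 - 7q_Z - 2(q_J) = 0.
So q_J = (335 - 2q_Z)/6 and q_Z = (344 - 2q_J)/7.
Substituting one into the other gives q_J = 1657/38 and q_Z = 697/19.

36.68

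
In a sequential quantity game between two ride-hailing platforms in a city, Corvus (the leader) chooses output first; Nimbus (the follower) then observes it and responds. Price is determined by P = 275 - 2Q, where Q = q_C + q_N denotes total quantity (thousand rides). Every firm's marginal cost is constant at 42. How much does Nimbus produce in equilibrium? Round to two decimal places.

29.13

The follower Nimbus best-responds to any q_C: π_N = (275 - 2Q)q_N - 42q_N.
Setting the follower's marginal profit to zero, 233 - 2q_C - 4q_N = 0, i.e. q_N = (233 - 2q_C)/4.
Corvus substitutes q_N(q_C) into its own profit: π_C = q_C(275 - 2q_C - (233 - 2q_C)/2) - 42q_C = (317/2 - q_C)q_C - 42q_C.
The leader's first-order condition 233/2 - 2q_C = 0 yields q_C = 233/4.
Then q_N = (233 - 2·(233/4))/4 = 233/8.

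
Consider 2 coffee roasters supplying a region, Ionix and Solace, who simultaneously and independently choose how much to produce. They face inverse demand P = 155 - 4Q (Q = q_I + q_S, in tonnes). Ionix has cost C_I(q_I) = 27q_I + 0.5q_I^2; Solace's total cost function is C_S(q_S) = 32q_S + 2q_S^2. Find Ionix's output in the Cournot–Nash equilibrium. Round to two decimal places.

Ionix's profit: π_I = (155 - 4Q)q_I - (27q_I + (1/2)q_I²). Setting ∂π_I/∂q_I = 0: 128 - 9q_I - 4(q_S) = 0.
Solace's profit: π_S = (155 - 4Q)q_S - (32q_S + 2q_S²). Setting ∂π_S/∂q_S = 0: 123 - 12q_S - 4(q_I) = 0.
Best responses: q_I = (128 - 4q_S)/9, q_S = (123 - 4q_I)/12.
Solving the pair: q_I = 261/23, q_S = 595/92.

11.35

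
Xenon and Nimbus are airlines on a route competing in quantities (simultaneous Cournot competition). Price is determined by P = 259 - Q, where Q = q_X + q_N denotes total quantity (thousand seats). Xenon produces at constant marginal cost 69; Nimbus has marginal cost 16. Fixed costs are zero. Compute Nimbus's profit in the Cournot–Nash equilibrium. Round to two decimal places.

9735.11

Xenon's profit: π_X = (259 - Q)q_X - (69q_X). Setting ∂π_X/∂q_X = 0: 190 - 2q_X - (q_N) = 0.
Nimbus's first-order condition: 243 - 2q_N - (q_X) = 0.
Rearranging gives the reaction functions q_X = (190 - q_N)/2 and q_N = (243 - q_X)/2.
Solving the pair: q_X = 137/3, q_N = 296/3.
Price P = 259 - 433/3 = 344/3.
Nimbus's profit: (344/3 - 16)·(296/3) = 9735.1111.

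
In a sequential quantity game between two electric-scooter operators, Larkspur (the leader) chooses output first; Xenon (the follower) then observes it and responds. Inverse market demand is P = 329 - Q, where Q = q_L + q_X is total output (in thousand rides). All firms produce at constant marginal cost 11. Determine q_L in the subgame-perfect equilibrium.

159

The follower Xenon best-responds to any q_L: π_X = (329 - Q)q_X - 11q_X.
Follower FOC: 318 - q_L - 2q_X = 0, so q_X(q_L) = (318 - q_L)/2.
The leader anticipates this reaction. Substituting into P = 329 - Q gives P = 170 - (1/2)q_L, so π_L = (170 - (1/2)q_L)q_L - 11q_L.
Leader FOC: 159 - q_L = 0, so q_L = 159.
Then q_X = (318 - 159)/2 = 159/2.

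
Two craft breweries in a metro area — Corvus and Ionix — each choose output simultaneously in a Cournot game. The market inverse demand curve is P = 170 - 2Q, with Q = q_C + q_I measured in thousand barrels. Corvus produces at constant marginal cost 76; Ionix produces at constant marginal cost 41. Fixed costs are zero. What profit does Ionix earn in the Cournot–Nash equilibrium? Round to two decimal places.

Corvus's profit: π_C = (170 - 2Q)q_C - (76q_C). Setting ∂π_C/∂q_C = 0: 94 - 4q_C - 2(q_I) = 0.
Ionix's first-order condition: 129 - 4q_I - 2(q_C) = 0.
Best responses: q_C = (94 - 2q_I)/4, q_I = (129 - 2q_C)/4.
Substituting one into the other gives q_C = 59/6 and q_I = 82/3.
Price P = 170 - 2·(223/6) = 287/3.
Ionix's profit: (287/3 - 41)·(82/3) = 1494.2222.

1494.22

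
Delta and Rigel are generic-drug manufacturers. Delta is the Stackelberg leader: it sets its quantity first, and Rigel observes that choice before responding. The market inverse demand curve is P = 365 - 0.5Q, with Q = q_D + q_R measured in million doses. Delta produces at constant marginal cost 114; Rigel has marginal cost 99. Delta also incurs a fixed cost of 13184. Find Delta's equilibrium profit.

Solve by backward induction. Given q_D, the follower Rigel maximises π_R = (365 - (1/2)q_D - (1/2)q_R)q_R - 99q_R.
∂π_R/∂q_R = 266 - (1/2)q_D - q_R = 0 gives the reaction function q_R = (266 - (1/2)q_D).
Delta substitutes q_R(q_D) into its own profit: π_D = q_D(365 - (1/2)q_D - (266 - (1/2)q_D)/2) - 114q_D = (232 - (1/4)q_D)q_D - 114q_D.
The leader's first-order condition 118 - (1/2)q_D = 0 yields q_D = 236.
Then q_R = (266 - (1/2)·236) = 148.
Price P = 365 - (1/2)·384 = 173.
Delta's profit: (173 - 114)·236 - 13184 = 740.

740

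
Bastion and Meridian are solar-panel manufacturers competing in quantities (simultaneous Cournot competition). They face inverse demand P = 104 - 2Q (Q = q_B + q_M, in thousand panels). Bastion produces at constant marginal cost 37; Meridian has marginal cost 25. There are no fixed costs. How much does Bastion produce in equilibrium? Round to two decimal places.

9.17

Bastion's profit: π_B = (104 - 2Q)q_B - (37q_B). Setting ∂π_B/∂q_B = 0: 67 - 4q_B - 2(q_M) = 0.
Meridian's first-order condition: 79 - 4q_M - 2(q_B) = 0.
Best responses: q_B = (67 - 2q_M)/4, q_M = (79 - 2q_B)/4.
Solving the pair: q_B = 55/6, q_M = 91/6.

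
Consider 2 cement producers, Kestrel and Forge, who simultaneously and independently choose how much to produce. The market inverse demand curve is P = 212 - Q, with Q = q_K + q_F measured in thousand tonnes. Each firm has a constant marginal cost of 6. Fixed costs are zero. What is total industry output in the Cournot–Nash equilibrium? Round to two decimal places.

Each firm earns π_i = (212 - Q)q_i - 6q_i.
Setting ∂π_i/∂q_i = 0 with rivals' quantities fixed: 206 - 2q_i - q_j = 0.
With identical firms every q_j equals q_i, so q_j = q_i and 206 = 3q_i, giving q_i = 206/3.
Total output Q = 206/3 + 206/3 = 412/3.

137.33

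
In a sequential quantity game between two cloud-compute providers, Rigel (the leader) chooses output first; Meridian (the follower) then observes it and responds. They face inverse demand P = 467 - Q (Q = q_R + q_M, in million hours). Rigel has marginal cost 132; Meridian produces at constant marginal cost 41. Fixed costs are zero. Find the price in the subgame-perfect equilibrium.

Solve by backward induction. Given q_R, the follower Meridian maximises π_M = (467 - q_R - q_M)q_M - 41q_M.
∂π_M/∂q_M = 426 - q_R - 2q_M = 0 gives the reaction function q_M = (426 - q_R)/2.
Rigel substitutes q_M(q_R) into its own profit: π_R = q_R(467 - q_R - (426 - q_R)/2) - 132q_R = (254 - (1/2)q_R)q_R - 132q_R.
The leader's first-order condition 122 - q_R = 0 yields q_R = 122.
Then q_M = (426 - 122)/2 = 152.
Total output Q = 274, so price P = 467 - 274 = 193.

193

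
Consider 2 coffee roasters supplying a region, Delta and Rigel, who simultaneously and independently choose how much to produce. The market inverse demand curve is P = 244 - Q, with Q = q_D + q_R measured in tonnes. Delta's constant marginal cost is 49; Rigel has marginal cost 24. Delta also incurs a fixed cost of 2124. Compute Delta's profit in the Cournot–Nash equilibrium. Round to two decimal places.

1087.11

Delta's profit: π_D = (244 - Q)q_D - (49q_D). Setting ∂π_D/∂q_D = 0: 195 - 2q_D - (q_R) = 0.
Rigel's profit: π_R = (244 - Q)q_R - (24q_R). Setting ∂π_R/∂q_R = 0: 220 - 2q_R - (q_D) = 0.
So q_D = (195 - q_R)/2 and q_R = (220 - q_D)/2.
Substituting one into the other gives q_D = 170/3 and q_R = 245/3.
Price P = 244 - 415/3 = 317/3.
Delta's profit: (317/3 - 49)·(170/3) - 2124 = 1087.1111.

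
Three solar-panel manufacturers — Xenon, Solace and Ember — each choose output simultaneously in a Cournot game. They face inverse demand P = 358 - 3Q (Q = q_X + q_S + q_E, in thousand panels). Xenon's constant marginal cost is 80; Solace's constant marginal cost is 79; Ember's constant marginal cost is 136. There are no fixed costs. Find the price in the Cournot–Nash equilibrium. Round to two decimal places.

Xenon's profit: π_X = (358 - 3Q)q_X - (80q_X). Setting ∂π_X/∂q_X = 0: 278 - 6q_X - 3(q_S + q_E) = 0.
Solace's profit: π_S = (358 - 3Q)q_S - (79q_S). Setting ∂π_S/∂q_S = 0: 279 - 6q_S - 3(q_X + q_E) = 0.
Ember's profit: π_E = (358 - 3Q)q_E - (136q_E). Setting ∂π_E/∂q_E = 0: 222 - 6q_E - 3(q_X + q_S) = 0.
Adding the 3 first-order conditions: 779 − 12Q = 0, so Q = 779/12.
Back-substituting: q_X = (278 − 779/4)/3 = 111/4, q_S = (279 − 779/4)/3 = 337/12, q_E = (222 − 779/4)/3 = 109/12.
Total output Q = 779/12, so price P = 358 - 3·(779/12) = 653/4.

163.25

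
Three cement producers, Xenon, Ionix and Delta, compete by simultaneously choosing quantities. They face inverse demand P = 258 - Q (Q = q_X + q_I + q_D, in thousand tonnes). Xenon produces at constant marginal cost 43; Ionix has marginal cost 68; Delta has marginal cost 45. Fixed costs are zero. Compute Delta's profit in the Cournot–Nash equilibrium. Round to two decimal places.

3422.25

Xenon's profit: π_X = (258 - Q)q_X - (43q_X). Setting ∂π_X/∂q_X = 0: 215 - 2q_X - (q_I + q_D) = 0.
Ionix's profit: π_I = (258 - Q)q_I - (68q_I). Setting ∂π_I/∂q_I = 0: 190 - 2q_I - (q_X + q_D) = 0.
Delta's profit: π_D = (258 - Q)q_D - (45q_D). Setting ∂π_D/∂q_D = 0: 213 - 2q_D - (q_X + q_I) = 0.
Adding the 3 conditions: 618 − 2Q − 2Q = 0, i.e. Q = 309/2.
Back-substituting: q_X = (215 − 309/2) = 121/2, q_I = (190 − 309/2) = 71/2, q_D = (213 − 309/2) = 117/2.
Price P = 258 - 309/2 = 207/2.
Delta's profit: (207/2 - 45)·(117/2) = 3422.2500.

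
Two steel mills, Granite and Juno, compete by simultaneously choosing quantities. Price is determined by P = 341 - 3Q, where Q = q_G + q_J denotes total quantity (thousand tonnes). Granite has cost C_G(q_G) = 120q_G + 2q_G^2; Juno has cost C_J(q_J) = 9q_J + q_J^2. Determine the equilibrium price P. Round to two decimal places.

Granite's profit: π_G = (341 - 3Q)q_G - (120q_G + 2q_G²). Setting ∂π_G/∂q_G = 0: 221 - 10q_G - 3(q_J) = 0.
Juno's first-order condition: 332 - 8q_J - 3(q_G) = 0.
Rearranging gives the reaction functions q_G = (221 - 3q_J)/10 and q_J = (332 - 3q_G)/8.
Solving the pair: q_G = 772/71, q_J = 37.4225.
Total output Q = 48.2958, so price P = 341 - 3·48.2958 = 196.1127.

196.11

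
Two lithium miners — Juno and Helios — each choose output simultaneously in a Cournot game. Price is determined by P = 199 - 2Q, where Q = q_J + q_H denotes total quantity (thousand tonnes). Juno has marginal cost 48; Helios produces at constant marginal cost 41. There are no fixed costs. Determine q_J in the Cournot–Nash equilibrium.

24

Juno's profit: π_J = (199 - 2Q)q_J - (48q_J). Setting ∂π_J/∂q_J = 0: 151 - 4q_J - 2(q_H) = 0.
Helios's first-order condition: 158 - 4q_H - 2(q_J) = 0.
Rearranging gives the reaction functions q_J = (151 - 2q_H)/4 and q_H = (158 - 2q_J)/4.
Solving the pair: q_J = 24, q_H = 55/2.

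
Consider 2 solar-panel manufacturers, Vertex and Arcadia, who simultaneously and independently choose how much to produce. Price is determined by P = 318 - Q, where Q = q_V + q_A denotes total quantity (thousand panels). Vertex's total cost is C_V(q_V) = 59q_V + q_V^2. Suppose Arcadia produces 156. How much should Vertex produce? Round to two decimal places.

With the rival's output fixed at 156, Vertex's profit is π_V = (318 - 156 - q_V)q_V - (59q_V + q_V²) = (162 - q_V)q_V - (59q_V + q_V²).
∂π_V/∂q_V = 103 - 4q_V = 0, so q_V = 103/4.

25.75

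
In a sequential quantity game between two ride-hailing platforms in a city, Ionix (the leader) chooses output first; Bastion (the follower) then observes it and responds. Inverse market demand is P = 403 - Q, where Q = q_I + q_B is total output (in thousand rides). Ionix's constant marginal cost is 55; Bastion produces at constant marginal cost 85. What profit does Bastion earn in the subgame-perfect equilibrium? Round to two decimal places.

The follower Bastion best-responds to any q_I: π_B = (403 - Q)q_B - 85q_B.
Follower FOC: 318 - q_I - 2q_B = 0, so q_B(q_I) = (318 - q_I)/2.
The leader anticipates this reaction. Substituting into P = 403 - Q gives P = 244 - (1/2)q_I, so π_I = (244 - (1/2)q_I)q_I - 55q_I.
Maximising: ∂π_I/∂q_I = 189 - q_I = 0, giving q_I = 189.
Then q_B = (318 - 189)/2 = 129/2.
Price P = 403 - 507/2 = 299/2.
Bastion's profit: (299/2 - 85)·(129/2) = 4160.2500.

4160.25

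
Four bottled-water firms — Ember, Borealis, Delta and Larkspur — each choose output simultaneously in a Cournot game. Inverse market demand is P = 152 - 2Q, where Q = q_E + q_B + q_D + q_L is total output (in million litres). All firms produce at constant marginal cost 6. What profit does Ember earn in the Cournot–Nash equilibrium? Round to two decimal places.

426.32

A representative firm's profit is π_i = q_i(152 - 2Q) - 6q_i.
Setting ∂π_i/∂q_i = 0 with rivals' quantities fixed: 146 - 4q_i - 2·Σ_{j≠i} q_j = 0.
With identical firms every q_j equals q_i, so Σ_{j≠i} q_j = 3q_i and 146 = 10q_i, giving q_i = 73/5.
Price P = 152 - 2·(292/5) = 176/5.
Ember's profit: (176/5 - 6)·(73/5) = 426.3200.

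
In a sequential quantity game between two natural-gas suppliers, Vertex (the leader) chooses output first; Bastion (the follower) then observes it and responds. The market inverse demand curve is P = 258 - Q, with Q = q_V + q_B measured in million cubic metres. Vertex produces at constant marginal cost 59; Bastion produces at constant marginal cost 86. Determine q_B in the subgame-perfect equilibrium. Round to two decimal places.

29.50

Solve by backward induction. Given q_V, the follower Bastion maximises π_B = (258 - q_V - q_B)q_B - 86q_B.
Setting the follower's marginal profit to zero, 172 - q_V - 2q_B = 0, i.e. q_B = (172 - q_V)/2.
Vertex substitutes q_B(q_V) into its own profit: π_V = q_V(258 - q_V - (172 - q_V)/2) - 59q_V = (172 - (1/2)q_V)q_V - 59q_V.
Leader FOC: 113 - q_V = 0, so q_V = 113.
Then q_B = (172 - 113)/2 = 59/2.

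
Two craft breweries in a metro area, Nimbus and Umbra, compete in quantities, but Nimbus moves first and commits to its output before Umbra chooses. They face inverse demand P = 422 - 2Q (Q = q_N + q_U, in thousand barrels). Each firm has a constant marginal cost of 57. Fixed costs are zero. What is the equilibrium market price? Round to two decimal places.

The follower Umbra best-responds to any q_N: π_U = (422 - 2Q)q_U - 57q_U.
Setting the follower's marginal profit to zero, 365 - 2q_N - 4q_U = 0, i.e. q_U = (365 - 2q_N)/4.
The leader anticipates this reaction. Substituting into P = 422 - 2Q gives P = 479/2 - q_N, so π_N = (479/2 - q_N)q_N - 57q_N.
Maximising: ∂π_N/∂q_N = 365/2 - 2q_N = 0, giving q_N = 365/4.
Then q_U = (365 - 2·(365/4))/4 = 365/8.
Total output Q = 1095/8, so price P = 422 - 2·(1095/8) = 593/4.

148.25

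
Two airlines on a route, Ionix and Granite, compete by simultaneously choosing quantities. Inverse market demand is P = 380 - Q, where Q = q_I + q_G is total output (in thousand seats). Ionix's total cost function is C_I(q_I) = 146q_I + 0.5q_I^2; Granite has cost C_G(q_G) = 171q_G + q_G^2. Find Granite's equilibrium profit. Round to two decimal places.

2552.88

Ionix's profit: π_I = (380 - Q)q_I - (146q_I + (1/2)q_I²). Setting ∂π_I/∂q_I = 0: 234 - 3q_I - (q_G) = 0.
Granite's first-order condition: 209 - 4q_G - (q_I) = 0.
Best responses: q_I = (234 - q_G)/3, q_G = (209 - q_I)/4.
Substituting one into the other gives q_I = 727/11 and q_G = 393/11.
Price P = 380 - 1120/11 = 278.1818.
Granite's profit: 278.1818·(393/11) - 171·(393/11) - (393/11)² = 2552.8760.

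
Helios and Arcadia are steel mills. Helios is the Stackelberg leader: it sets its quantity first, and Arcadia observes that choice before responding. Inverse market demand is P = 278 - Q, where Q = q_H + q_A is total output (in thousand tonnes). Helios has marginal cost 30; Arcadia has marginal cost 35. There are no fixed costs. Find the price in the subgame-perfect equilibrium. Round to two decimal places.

The follower Arcadia best-responds to any q_H: π_A = (278 - Q)q_A - 35q_A.
Follower FOC: 243 - q_H - 2q_A = 0, so q_A(q_H) = (243 - q_H)/2.
Helios substitutes q_A(q_H) into its own profit: π_H = q_H(278 - q_H - (243 - q_H)/2) - 30q_H = (313/2 - (1/2)q_H)q_H - 30q_H.
The leader's first-order condition 253/2 - q_H = 0 yields q_H = 253/2.
Then q_A = (243 - 253/2)/2 = 233/4.
Total output Q = 739/4, so price P = 278 - 739/4 = 373/4.

93.25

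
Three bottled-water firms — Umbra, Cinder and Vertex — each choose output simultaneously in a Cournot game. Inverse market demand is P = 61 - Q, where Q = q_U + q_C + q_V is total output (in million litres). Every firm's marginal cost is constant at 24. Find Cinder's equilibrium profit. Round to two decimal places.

Each firm earns π_i = (61 - Q)q_i - 24q_i.
Setting ∂π_i/∂q_i = 0 with rivals' quantities fixed: 37 - 2q_i - Σ_{j≠i} q_j = 0.
By symmetry each firm produces the same amount; substituting Σ_{j≠i} q_j = 2q_i yields q_i = 37/4.
Price P = 61 - 111/4 = 133/4.
Cinder's profit: (133/4 - 24)·(37/4) = 1369/16.

85.56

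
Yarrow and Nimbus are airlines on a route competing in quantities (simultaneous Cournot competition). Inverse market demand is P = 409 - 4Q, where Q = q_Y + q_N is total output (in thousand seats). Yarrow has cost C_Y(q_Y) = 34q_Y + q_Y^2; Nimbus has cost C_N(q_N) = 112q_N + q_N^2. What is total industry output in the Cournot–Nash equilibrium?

48

Yarrow's profit: π_Y = (409 - 4Q)q_Y - (34q_Y + q_Y²). Setting ∂π_Y/∂q_Y = 0: 375 - 10q_Y - 4(q_N) = 0.
Nimbus's profit: π_N = (409 - 4Q)q_N - (112q_N + q_N²). Setting ∂π_N/∂q_N = 0: 297 - 10q_N - 4(q_Y) = 0.
Best responses: q_Y = (375 - 4q_N)/10, q_N = (297 - 4q_Y)/10.
Substituting one into the other gives q_Y = 61/2 and q_N = 35/2.
Total output Q = 61/2 + 35/2 = 48.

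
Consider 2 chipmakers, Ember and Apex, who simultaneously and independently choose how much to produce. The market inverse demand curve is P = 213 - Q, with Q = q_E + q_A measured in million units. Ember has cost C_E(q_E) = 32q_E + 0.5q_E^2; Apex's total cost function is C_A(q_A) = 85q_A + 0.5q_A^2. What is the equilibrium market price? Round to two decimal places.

135.75

Ember's profit: π_E = (213 - Q)q_E - (32q_E + (1/2)q_E²). Setting ∂π_E/∂q_E = 0: 181 - 3q_E - (q_A) = 0.
Apex's first-order condition: 128 - 3q_A - (q_E) = 0.
Best responses: q_E = (181 - q_A)/3, q_A = (128 - q_E)/3.
Substituting one into the other gives q_E = 415/8 and q_A = 203/8.
Total output Q = 309/4, so price P = 213 - 309/4 = 543/4.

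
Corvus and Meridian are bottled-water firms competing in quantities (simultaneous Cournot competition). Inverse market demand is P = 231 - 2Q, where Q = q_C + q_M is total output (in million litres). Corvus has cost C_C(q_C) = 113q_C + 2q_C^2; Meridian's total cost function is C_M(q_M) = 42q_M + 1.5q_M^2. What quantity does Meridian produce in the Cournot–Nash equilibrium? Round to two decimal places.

Corvus's profit: π_C = (231 - 2Q)q_C - (113q_C + 2q_C²). Setting ∂π_C/∂q_C = 0: 118 - 8q_C - 2(q_M) = 0.
Meridian's profit: π_M = (231 - 2Q)q_M - (42q_M + (3/2)q_M²). Setting ∂π_M/∂q_M = 0: 189 - 7q_M - 2(q_C) = 0.
Best responses: q_C = (118 - 2q_M)/8, q_M = (189 - 2q_C)/7.
Solving the pair: q_C = 112/13, q_M = 319/13.

24.54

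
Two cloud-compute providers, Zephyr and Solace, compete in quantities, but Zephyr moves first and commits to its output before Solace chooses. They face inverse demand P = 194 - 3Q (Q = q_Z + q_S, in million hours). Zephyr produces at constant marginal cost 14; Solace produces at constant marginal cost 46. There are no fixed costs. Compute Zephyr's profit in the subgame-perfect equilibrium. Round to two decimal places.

The follower Solace best-responds to any q_Z: π_S = (194 - 3Q)q_S - 46q_S.
Setting the follower's marginal profit to zero, 148 - 3q_Z - 6q_S = 0, i.e. q_S = (148 - 3q_Z)/6.
The leader anticipates this reaction. Substituting into P = 194 - 3Q gives P = 120 - (3/2)q_Z, so π_Z = (120 - (3/2)q_Z)q_Z - 14q_Z.
Leader FOC: 106 - 3q_Z = 0, so q_Z = 106/3.
Then q_S = (148 - 3·(106/3))/6 = 7.
Price P = 194 - 3·(127/3) = 67.
Zephyr's profit: (67 - 14)·(106/3) = 1872.6667.

1872.67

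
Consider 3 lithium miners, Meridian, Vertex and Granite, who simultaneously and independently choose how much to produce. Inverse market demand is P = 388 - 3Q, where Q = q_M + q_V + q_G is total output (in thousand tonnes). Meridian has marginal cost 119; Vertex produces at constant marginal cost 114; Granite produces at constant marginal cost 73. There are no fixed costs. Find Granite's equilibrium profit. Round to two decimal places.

Meridian's profit: π_M = (388 - 3Q)q_M - (119q_M). Setting ∂π_M/∂q_M = 0: 269 - 6q_M - 3(q_V + q_G) = 0.
Vertex's profit: π_V = (388 - 3Q)q_V - (114q_V). Setting ∂π_V/∂q_V = 0: 274 - 6q_V - 3(q_M + q_G) = 0.
Granite's profit: π_G = (388 - 3Q)q_G - (73q_G). Setting ∂π_G/∂q_G = 0: 315 - 6q_G - 3(q_M + q_V) = 0.
Adding the 3 conditions: 858 − 6Q − 6Q = 0, i.e. Q = 143/2.
Back-substituting: q_M = (269 − 429/2)/3 = 109/6, q_V = (274 − 429/2)/3 = 119/6, q_G = (315 − 429/2)/3 = 67/2.
Price P = 388 - 3·(143/2) = 347/2.
Granite's profit: (347/2 - 73)·(67/2) = 3366.7500.

3366.75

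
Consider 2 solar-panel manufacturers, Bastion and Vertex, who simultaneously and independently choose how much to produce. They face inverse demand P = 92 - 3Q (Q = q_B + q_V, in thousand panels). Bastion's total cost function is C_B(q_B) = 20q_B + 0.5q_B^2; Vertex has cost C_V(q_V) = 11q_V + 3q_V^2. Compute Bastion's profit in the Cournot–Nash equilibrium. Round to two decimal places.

239.95

Bastion's profit: π_B = (92 - 3Q)q_B - (20q_B + (1/2)q_B²). Setting ∂π_B/∂q_B = 0: 72 - 7q_B - 3(q_V) = 0.
Vertex's first-order condition: 81 - 12q_V - 3(q_B) = 0.
Rearranging gives the reaction functions q_B = (72 - 3q_V)/7 and q_V = (81 - 3q_B)/12.
Substituting one into the other gives q_B = 207/25 and q_V = 117/25.
Price P = 92 - 3·(324/25) = 1328/25.
Bastion's profit: (1328/25)·(207/25) - 20·(207/25) - (1/2)(207/25)² = 239.9544.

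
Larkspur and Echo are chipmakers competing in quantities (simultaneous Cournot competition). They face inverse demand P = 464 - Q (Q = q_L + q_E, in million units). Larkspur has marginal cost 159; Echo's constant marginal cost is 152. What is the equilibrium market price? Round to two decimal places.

258.33

Larkspur's profit: π_L = (464 - Q)q_L - (159q_L). Setting ∂π_L/∂q_L = 0: 305 - 2q_L - (q_E) = 0.
Echo's profit: π_E = (464 - Q)q_E - (152q_E). Setting ∂π_E/∂q_E = 0: 312 - 2q_E - (q_L) = 0.
Best responses: q_L = (305 - q_E)/2, q_E = (312 - q_L)/2.
Substituting one into the other gives q_L = 298/3 and q_E = 319/3.
Total output Q = 617/3, so price P = 464 - 617/3 = 775/3.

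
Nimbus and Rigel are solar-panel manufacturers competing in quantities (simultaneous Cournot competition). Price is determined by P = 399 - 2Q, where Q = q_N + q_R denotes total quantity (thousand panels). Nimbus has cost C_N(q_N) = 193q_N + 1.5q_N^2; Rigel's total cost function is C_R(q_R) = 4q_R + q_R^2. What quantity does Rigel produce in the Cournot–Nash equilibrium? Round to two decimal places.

Nimbus's profit: π_N = (399 - 2Q)q_N - (193q_N + (3/2)q_N²). Setting ∂π_N/∂q_N = 0: 206 - 7q_N - 2(q_R) = 0.
Rigel's profit: π_R = (399 - 2Q)q_R - (4q_R + q_R²). Setting ∂π_R/∂q_R = 0: 395 - 6q_R - 2(q_N) = 0.
So q_N = (206 - 2q_R)/7 and q_R = (395 - 2q_N)/6.
Substituting one into the other gives q_N = 223/19 and q_R = 61.9211.

61.92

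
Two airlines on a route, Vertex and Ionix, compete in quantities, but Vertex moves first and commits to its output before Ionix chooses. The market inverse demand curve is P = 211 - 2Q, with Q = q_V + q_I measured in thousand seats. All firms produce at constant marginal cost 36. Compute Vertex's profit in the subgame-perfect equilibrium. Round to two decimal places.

1914.06

Solve by backward induction. Given q_V, the follower Ionix maximises π_I = (211 - 2q_V - 2q_I)q_I - 36q_I.
Setting the follower's marginal profit to zero, 175 - 2q_V - 4q_I = 0, i.e. q_I = (175 - 2q_V)/4.
Vertex substitutes q_I(q_V) into its own profit: π_V = q_V(211 - 2q_V - (175 - 2q_V)/2) - 36q_V = (247/2 - q_V)q_V - 36q_V.
The leader's first-order condition 175/2 - 2q_V = 0 yields q_V = 175/4.
Then q_I = (175 - 2·(175/4))/4 = 175/8.
Price P = 211 - 2·(525/8) = 319/4.
Vertex's profit: (319/4 - 36)·(175/4) = 1914.0625.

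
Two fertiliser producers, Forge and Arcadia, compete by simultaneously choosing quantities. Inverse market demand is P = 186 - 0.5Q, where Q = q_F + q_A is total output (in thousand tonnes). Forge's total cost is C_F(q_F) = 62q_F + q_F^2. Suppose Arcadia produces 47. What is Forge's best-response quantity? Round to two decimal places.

33.50

With the rival's output fixed at 47, Forge's profit is π_F = (186 - (1/2)·47 - (1/2)q_F)q_F - (62q_F + q_F²) = (325/2 - (1/2)q_F)q_F - (62q_F + q_F²).
∂π_F/∂q_F = 201/2 - 3q_F = 0, so q_F = 67/2.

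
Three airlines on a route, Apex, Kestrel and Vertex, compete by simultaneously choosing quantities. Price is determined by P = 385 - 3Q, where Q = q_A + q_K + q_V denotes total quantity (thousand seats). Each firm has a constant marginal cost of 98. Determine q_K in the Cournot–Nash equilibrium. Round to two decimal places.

23.92

Each firm earns π_i = (385 - 3Q)q_i - 98q_i.
First-order condition (treating rivals' output as given): 287 - 6q_i - 3·Σ_{j≠i} q_j = 0.
With identical firms every q_j equals q_i, so Σ_{j≠i} q_j = 2q_i and 287 = 12q_i, giving q_i = 287/12.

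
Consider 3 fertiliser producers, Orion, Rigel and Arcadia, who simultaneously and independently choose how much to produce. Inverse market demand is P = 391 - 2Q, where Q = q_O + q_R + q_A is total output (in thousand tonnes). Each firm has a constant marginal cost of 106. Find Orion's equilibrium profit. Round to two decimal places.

A representative firm's profit is π_i = q_i(391 - 2Q) - 106q_i.
Setting ∂π_i/∂q_i = 0 with rivals' quantities fixed: 285 - 4q_i - 2·Σ_{j≠i} q_j = 0.
By symmetry each firm produces the same amount; substituting Σ_{j≠i} q_j = 2q_i yields q_i = 285/8.
Price P = 391 - 2·(855/8) = 709/4.
Orion's profit: (709/4 - 106)·(285/8) = 2538.2813.

2538.28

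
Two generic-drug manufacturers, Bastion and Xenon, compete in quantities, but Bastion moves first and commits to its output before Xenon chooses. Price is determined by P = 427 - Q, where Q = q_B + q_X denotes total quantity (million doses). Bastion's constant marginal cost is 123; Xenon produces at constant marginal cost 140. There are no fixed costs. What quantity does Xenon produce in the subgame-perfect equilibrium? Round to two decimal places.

Solve by backward induction. Given q_B, the follower Xenon maximises π_X = (427 - q_B - q_X)q_X - 140q_X.
Setting the follower's marginal profit to zero, 287 - q_B - 2q_X = 0, i.e. q_X = (287 - q_B)/2.
The leader anticipates this reaction. Substituting into P = 427 - Q gives P = 567/2 - (1/2)q_B, so π_B = (567/2 - (1/2)q_B)q_B - 123q_B.
Leader FOC: 321/2 - q_B = 0, so q_B = 321/2.
Then q_X = (287 - 321/2)/2 = 253/4.

63.25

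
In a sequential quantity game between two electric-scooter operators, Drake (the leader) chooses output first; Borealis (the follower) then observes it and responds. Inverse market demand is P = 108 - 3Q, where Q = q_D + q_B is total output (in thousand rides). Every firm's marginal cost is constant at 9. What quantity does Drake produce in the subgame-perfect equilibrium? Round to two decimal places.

16.50

The follower Borealis best-responds to any q_D: π_B = (108 - 3Q)q_B - 9q_B.
∂π_B/∂q_B = 99 - 3q_D - 6q_B = 0 gives the reaction function q_B = (99 - 3q_D)/6.
The leader anticipates this reaction. Substituting into P = 108 - 3Q gives P = 117/2 - (3/2)q_D, so π_D = (117/2 - (3/2)q_D)q_D - 9q_D.
Leader FOC: 99/2 - 3q_D = 0, so q_D = 33/2.
Then q_B = (99 - 3·(33/2))/6 = 33/4.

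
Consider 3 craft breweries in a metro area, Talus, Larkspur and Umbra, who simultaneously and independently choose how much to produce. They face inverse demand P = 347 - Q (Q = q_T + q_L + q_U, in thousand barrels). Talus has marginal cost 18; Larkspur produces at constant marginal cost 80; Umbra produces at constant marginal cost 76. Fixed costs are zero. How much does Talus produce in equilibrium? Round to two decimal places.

Talus's profit: π_T = (347 - Q)q_T - (18q_T). Setting ∂π_T/∂q_T = 0: 329 - 2q_T - (q_L + q_U) = 0.
Larkspur's profit: π_L = (347 - Q)q_L - (80q_L). Setting ∂π_L/∂q_L = 0: 267 - 2q_L - (q_T + q_U) = 0.
Umbra's first-order condition: 271 - 2q_U - (q_T + q_L) = 0.
Adding the 3 conditions: 867 − 2Q − 2Q = 0, i.e. Q = 867/4.
Back-substituting: q_T = (329 − 867/4) = 449/4, q_L = (267 − 867/4) = 201/4, q_U = (271 − 867/4) = 217/4.

112.25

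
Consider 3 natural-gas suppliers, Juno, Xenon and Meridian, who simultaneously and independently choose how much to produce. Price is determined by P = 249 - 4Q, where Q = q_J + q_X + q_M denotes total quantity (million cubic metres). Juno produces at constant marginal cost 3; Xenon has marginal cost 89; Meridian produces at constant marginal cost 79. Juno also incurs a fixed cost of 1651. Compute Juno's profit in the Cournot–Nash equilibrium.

950

Juno's profit: π_J = (249 - 4Q)q_J - (3q_J). Setting ∂π_J/∂q_J = 0: 246 - 8q_J - 4(q_X + q_M) = 0.
Xenon's first-order condition: 160 - 8q_X - 4(q_J + q_M) = 0.
Meridian's profit: π_M = (249 - 4Q)q_M - (79q_M). Setting ∂π_M/∂q_M = 0: 170 - 8q_M - 4(q_J + q_X) = 0.
Adding the 3 conditions: 576 − 8Q − 8Q = 0, i.e. Q = 36.
Back-substituting: q_J = (246 − 144)/4 = 51/2, q_X = (160 − 144)/4 = 4, q_M = (170 − 144)/4 = 13/2.
Price P = 249 - 4·36 = 105.
Juno's profit: (105 - 3)·(51/2) - 1651 = 950.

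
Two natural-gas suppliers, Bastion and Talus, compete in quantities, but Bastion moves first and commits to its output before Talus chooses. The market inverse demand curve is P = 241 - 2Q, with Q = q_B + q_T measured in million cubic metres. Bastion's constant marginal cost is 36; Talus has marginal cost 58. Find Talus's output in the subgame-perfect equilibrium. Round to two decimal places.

The follower Talus best-responds to any q_B: π_T = (241 - 2Q)q_T - 58q_T.
Setting the follower's marginal profit to zero, 183 - 2q_B - 4q_T = 0, i.e. q_T = (183 - 2q_B)/4.
Bastion substitutes q_T(q_B) into its own profit: π_B = q_B(241 - 2q_B - (183 - 2q_B)/2) - 36q_B = (299/2 - q_B)q_B - 36q_B.
Maximising: ∂π_B/∂q_B = 227/2 - 2q_B = 0, giving q_B = 227/4.
Then q_T = (183 - 2·(227/4))/4 = 139/8.

17.38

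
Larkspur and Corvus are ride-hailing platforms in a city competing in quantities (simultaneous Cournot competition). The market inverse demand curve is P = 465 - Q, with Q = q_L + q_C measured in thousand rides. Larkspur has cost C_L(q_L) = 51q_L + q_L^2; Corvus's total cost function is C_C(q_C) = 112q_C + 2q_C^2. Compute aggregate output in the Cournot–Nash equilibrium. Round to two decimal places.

136.04

Larkspur's profit: π_L = (465 - Q)q_L - (51q_L + q_L²). Setting ∂π_L/∂q_L = 0: 414 - 4q_L - (q_C) = 0.
Corvus's first-order condition: 353 - 6q_C - (q_L) = 0.
Best responses: q_L = (414 - q_C)/4, q_C = (353 - q_L)/6.
Substituting one into the other gives q_L = 92.6522 and q_C = 998/23.
Total output Q = 92.6522 + 998/23 = 136.0435.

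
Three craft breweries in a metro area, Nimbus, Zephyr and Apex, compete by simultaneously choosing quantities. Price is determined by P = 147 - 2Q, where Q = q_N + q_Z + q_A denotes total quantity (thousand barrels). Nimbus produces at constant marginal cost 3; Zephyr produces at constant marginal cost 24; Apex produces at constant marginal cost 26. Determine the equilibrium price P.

50

Nimbus's profit: π_N = (147 - 2Q)q_N - (3q_N). Setting ∂π_N/∂q_N = 0: 144 - 4q_N - 2(q_Z + q_A) = 0.
Zephyr's first-order condition: 123 - 4q_Z - 2(q_N + q_A) = 0.
Apex's first-order condition: 121 - 4q_A - 2(q_N + q_Z) = 0.
Adding the 3 first-order conditions: 388 − 8Q = 0, so Q = 97/2.
Back-substituting: q_N = (144 − 97)/2 = 47/2, q_Z = (123 − 97)/2 = 13, q_A = (121 − 97)/2 = 12.
Total output Q = 97/2, so price P = 147 - 2·(97/2) = 50.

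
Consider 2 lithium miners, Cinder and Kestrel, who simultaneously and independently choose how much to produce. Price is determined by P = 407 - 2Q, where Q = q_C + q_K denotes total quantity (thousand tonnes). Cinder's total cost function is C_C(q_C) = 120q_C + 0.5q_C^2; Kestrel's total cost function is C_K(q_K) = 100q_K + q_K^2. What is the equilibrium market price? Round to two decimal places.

Cinder's profit: π_C = (407 - 2Q)q_C - (120q_C + (1/2)q_C²). Setting ∂π_C/∂q_C = 0: 287 - 5q_C - 2(q_K) = 0.
Kestrel's profit: π_K = (407 - 2Q)q_K - (100q_K + q_K²). Setting ∂π_K/∂q_K = 0: 307 - 6q_K - 2(q_C) = 0.
Rearranging gives the reaction functions q_C = (287 - 2q_K)/5 and q_K = (307 - 2q_C)/6.
Solving the pair: q_C = 554/13, q_K = 961/26.
Total output Q = 79.5769, so price P = 407 - 2·79.5769 = 247.8462.

247.85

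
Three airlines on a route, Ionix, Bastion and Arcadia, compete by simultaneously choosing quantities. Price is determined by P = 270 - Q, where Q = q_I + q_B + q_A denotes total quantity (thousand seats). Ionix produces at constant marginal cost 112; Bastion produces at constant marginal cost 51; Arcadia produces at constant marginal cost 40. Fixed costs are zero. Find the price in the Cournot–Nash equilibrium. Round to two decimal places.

118.25

Ionix's profit: π_I = (270 - Q)q_I - (112q_I). Setting ∂π_I/∂q_I = 0: 158 - 2q_I - (q_B + q_A) = 0.
Bastion's profit: π_B = (270 - Q)q_B - (51q_B). Setting ∂π_B/∂q_B = 0: 219 - 2q_B - (q_I + q_A) = 0.
Arcadia's first-order condition: 230 - 2q_A - (q_I + q_B) = 0.
Adding the 3 conditions: 607 − 2Q − 2Q = 0, i.e. Q = 607/4.
Back-substituting: q_I = (158 − 607/4) = 25/4, q_B = (219 − 607/4) = 269/4, q_A = (230 − 607/4) = 313/4.
Total output Q = 607/4, so price P = 270 - 607/4 = 473/4.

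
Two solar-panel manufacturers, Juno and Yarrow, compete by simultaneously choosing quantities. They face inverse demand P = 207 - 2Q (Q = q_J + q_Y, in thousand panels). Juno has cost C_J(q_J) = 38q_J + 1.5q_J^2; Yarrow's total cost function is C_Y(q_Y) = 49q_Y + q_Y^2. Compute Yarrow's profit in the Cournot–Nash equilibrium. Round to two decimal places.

Juno's profit: π_J = (207 - 2Q)q_J - (38q_J + (3/2)q_J²). Setting ∂π_J/∂q_J = 0: 169 - 7q_J - 2(q_Y) = 0.
Yarrow's profit: π_Y = (207 - 2Q)q_Y - (49q_Y + q_Y²). Setting ∂π_Y/∂q_Y = 0: 158 - 6q_Y - 2(q_J) = 0.
Best responses: q_J = (169 - 2q_Y)/7, q_Y = (158 - 2q_J)/6.
Substituting one into the other gives q_J = 349/19 and q_Y = 384/19.
Price P = 207 - 2·(733/19) = 129.8421.
Yarrow's profit: 129.8421·(384/19) - 49·(384/19) - (384/19)² = 1225.3961.

1225.40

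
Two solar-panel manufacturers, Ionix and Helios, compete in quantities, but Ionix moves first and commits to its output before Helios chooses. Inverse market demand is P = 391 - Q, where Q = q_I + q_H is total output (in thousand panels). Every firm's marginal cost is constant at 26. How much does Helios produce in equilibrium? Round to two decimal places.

The follower Helios best-responds to any q_I: π_H = (391 - Q)q_H - 26q_H.
Setting the follower's marginal profit to zero, 365 - q_I - 2q_H = 0, i.e. q_H = (365 - q_I)/2.
Ionix substitutes q_H(q_I) into its own profit: π_I = q_I(391 - q_I - (365 - q_I)/2) - 26q_I = (417/2 - (1/2)q_I)q_I - 26q_I.
Leader FOC: 365/2 - q_I = 0, so q_I = 365/2.
Then q_H = (365 - 365/2)/2 = 365/4.

91.25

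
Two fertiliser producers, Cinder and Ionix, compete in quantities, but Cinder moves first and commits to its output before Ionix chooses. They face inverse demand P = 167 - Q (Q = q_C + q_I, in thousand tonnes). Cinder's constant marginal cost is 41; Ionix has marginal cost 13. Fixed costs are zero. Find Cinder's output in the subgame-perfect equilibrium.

49

Solve by backward induction. Given q_C, the follower Ionix maximises π_I = (167 - q_C - q_I)q_I - 13q_I.
Setting the follower's marginal profit to zero, 154 - q_C - 2q_I = 0, i.e. q_I = (154 - q_C)/2.
Cinder substitutes q_I(q_C) into its own profit: π_C = q_C(167 - q_C - (154 - q_C)/2) - 41q_C = (90 - (1/2)q_C)q_C - 41q_C.
The leader's first-order condition 49 - q_C = 0 yields q_C = 49.
Then q_I = (154 - 49)/2 = 105/2.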